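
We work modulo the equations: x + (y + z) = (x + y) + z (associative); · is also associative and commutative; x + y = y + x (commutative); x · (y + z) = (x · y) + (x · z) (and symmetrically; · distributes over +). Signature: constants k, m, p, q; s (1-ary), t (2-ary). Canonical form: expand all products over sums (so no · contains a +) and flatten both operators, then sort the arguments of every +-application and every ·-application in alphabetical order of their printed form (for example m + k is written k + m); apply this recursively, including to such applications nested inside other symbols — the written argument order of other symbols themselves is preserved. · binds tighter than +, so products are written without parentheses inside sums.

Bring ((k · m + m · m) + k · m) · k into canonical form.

Answer: k · k · m + k · k · m + k · m · m

Derivation:
Expand:  k · k · m + k · m · m + k · k · m
Sort arguments:  k · k · m + k · k · m + k · m · m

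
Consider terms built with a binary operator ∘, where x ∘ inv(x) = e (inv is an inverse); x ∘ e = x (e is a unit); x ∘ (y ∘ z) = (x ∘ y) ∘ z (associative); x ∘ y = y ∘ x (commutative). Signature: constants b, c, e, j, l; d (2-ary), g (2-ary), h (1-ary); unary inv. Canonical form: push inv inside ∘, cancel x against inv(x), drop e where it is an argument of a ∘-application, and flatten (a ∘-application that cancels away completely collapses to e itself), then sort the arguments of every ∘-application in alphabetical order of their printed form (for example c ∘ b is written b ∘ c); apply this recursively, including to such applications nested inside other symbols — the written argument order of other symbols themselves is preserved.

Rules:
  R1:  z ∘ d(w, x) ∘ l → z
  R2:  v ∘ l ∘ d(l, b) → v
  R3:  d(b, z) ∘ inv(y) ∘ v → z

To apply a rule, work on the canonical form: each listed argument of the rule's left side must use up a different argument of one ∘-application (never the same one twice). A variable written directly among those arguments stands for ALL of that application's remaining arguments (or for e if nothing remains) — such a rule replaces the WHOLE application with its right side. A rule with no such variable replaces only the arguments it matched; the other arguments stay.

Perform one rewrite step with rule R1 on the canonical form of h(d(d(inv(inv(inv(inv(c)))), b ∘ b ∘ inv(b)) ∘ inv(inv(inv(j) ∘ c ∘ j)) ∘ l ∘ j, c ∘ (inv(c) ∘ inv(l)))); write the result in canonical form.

Canonical form:  h(d(c ∘ d(c, b) ∘ j ∘ l, inv(l)))
Apply R1:  consuming d(c, b), l;  w := c, x := b, z := c ∘ j
The extension variable absorbs all remaining arguments, so the whole application is rewritten.
New term:  h(d(c ∘ j, inv(l)))

Answer: h(d(c ∘ j, inv(l)))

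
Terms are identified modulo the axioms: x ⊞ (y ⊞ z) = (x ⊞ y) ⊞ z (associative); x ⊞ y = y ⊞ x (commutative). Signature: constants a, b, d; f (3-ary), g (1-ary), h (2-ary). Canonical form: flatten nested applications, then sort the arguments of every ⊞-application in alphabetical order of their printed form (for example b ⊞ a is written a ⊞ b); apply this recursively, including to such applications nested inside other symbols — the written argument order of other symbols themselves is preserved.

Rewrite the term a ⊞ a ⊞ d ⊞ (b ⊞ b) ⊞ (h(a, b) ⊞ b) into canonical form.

Answer: a ⊞ a ⊞ b ⊞ b ⊞ b ⊞ d ⊞ h(a, b)

Derivation:
Flatten:  a ⊞ a ⊞ d ⊞ b ⊞ b ⊞ h(a, b) ⊞ b
Sort arguments:  a ⊞ a ⊞ b ⊞ b ⊞ b ⊞ d ⊞ h(a, b)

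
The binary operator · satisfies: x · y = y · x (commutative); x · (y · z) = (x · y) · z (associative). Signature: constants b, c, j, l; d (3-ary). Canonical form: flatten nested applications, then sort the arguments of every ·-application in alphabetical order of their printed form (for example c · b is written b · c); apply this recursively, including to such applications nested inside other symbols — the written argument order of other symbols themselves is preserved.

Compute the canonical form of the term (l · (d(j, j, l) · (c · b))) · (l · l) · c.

Merge nested applications:  l · d(j, j, l) · c · b · l · l · c
Sort:  b · c · c · d(j, j, l) · l · l · l

Answer: b · c · c · d(j, j, l) · l · l · l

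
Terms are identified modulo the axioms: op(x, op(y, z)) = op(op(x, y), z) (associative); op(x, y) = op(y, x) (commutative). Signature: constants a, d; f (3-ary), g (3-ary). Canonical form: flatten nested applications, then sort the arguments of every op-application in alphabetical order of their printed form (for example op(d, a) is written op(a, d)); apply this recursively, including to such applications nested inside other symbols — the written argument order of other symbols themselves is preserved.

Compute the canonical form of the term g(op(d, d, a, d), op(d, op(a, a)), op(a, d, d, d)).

Descend into:  op(d, op(a, a))
Merge nested applications:  op(d, a, a)
Sort:  op(a, a, d)
Put back:  g(op(a, d, d, d), op(a, a, d), op(a, d, d, d))

Answer: g(op(a, d, d, d), op(a, a, d), op(a, d, d, d))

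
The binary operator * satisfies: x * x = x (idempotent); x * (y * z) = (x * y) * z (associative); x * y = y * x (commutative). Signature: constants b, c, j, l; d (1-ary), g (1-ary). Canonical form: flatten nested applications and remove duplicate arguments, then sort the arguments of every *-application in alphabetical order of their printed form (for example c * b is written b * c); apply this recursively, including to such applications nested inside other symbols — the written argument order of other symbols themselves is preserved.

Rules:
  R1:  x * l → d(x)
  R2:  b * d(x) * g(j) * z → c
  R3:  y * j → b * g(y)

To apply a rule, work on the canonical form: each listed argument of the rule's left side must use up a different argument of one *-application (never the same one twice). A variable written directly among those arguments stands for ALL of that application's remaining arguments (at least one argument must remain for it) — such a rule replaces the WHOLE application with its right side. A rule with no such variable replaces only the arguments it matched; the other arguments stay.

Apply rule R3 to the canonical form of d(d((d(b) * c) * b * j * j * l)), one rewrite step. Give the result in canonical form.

Canonical form:  d(d(b * c * d(b) * j * l))
R3 matches:  uses j;  y := b * c * d(b) * l
The variable takes the whole remainder — replace the entire application.
Giving:  d(d(b * g(b * c * d(b) * l)))

Answer: d(d(b * g(b * c * d(b) * l)))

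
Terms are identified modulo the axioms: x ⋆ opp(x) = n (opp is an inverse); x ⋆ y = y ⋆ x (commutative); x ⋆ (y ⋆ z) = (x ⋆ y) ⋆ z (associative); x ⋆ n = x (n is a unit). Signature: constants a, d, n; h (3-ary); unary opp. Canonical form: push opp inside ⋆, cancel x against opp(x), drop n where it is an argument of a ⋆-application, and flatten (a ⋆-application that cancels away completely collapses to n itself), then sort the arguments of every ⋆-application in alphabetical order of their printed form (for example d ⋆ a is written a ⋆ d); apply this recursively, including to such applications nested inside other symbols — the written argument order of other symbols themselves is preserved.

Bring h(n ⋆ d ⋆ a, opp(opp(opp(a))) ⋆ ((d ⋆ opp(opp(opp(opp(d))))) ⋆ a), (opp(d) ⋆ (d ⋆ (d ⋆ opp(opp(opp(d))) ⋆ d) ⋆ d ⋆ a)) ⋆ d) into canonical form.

Focus inside:  (opp(d) ⋆ (d ⋆ (d ⋆ opp(opp(opp(d))) ⋆ d) ⋆ d ⋆ a)) ⋆ d
Push opp inside:  distribute opp over ⋆ and collapse double opp
Collect:  d ⋆ d ⋆ d ⋆ a
Order the arguments:  a ⋆ d ⋆ d ⋆ d
Rebuild:  h(a ⋆ d, d ⋆ d, a ⋆ d ⋆ d ⋆ d)

Answer: h(a ⋆ d, d ⋆ d, a ⋆ d ⋆ d ⋆ d)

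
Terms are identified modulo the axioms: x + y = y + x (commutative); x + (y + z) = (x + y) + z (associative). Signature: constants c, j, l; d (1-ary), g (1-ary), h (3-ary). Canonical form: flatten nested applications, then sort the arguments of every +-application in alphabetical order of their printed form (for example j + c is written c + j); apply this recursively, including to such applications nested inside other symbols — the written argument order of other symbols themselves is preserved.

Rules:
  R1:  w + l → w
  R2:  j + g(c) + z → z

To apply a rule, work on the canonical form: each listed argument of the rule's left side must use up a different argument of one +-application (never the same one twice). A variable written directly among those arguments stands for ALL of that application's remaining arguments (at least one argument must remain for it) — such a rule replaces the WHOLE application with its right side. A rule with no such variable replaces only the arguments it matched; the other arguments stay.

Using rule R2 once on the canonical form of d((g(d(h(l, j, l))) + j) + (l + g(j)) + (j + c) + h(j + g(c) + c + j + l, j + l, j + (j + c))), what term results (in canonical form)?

Canonical form:  d(c + g(d(h(l, j, l))) + g(j) + h(c + g(c) + j + j + l, j + l, c + j + j) + j + j + l)
R2 matches:  uses g(c), j;  z := c + j + l
The extension variable absorbs all remaining arguments, so the whole application is rewritten.
Result:  d(c + g(d(h(l, j, l))) + g(j) + h(c + j + l, j + l, c + j + j) + j + j + l)

Answer: d(c + g(d(h(l, j, l))) + g(j) + h(c + j + l, j + l, c + j + j) + j + j + l)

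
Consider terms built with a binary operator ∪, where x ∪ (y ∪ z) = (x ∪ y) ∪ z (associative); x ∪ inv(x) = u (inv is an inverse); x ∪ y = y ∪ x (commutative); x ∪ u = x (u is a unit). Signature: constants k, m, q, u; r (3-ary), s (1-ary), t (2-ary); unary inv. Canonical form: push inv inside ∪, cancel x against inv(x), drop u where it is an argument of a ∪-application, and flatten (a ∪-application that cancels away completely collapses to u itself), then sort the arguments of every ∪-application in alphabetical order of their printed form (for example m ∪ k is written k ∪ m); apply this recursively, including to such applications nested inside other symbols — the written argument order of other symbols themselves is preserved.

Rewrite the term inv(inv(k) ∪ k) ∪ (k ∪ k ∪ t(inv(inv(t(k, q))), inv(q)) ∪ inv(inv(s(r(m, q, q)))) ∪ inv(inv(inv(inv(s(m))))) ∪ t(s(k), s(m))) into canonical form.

Push inv inside:  distribute inv over ∪ and collapse double inv
Collect terms:  k ∪ k ∪ t(t(k, q), inv(q)) ∪ s(r(m, q, q)) ∪ s(m) ∪ t(s(k), s(m))
Order the arguments:  k ∪ k ∪ s(m) ∪ s(r(m, q, q)) ∪ t(s(k), s(m)) ∪ t(t(k, q), inv(q))

Answer: k ∪ k ∪ s(m) ∪ s(r(m, q, q)) ∪ t(s(k), s(m)) ∪ t(t(k, q), inv(q))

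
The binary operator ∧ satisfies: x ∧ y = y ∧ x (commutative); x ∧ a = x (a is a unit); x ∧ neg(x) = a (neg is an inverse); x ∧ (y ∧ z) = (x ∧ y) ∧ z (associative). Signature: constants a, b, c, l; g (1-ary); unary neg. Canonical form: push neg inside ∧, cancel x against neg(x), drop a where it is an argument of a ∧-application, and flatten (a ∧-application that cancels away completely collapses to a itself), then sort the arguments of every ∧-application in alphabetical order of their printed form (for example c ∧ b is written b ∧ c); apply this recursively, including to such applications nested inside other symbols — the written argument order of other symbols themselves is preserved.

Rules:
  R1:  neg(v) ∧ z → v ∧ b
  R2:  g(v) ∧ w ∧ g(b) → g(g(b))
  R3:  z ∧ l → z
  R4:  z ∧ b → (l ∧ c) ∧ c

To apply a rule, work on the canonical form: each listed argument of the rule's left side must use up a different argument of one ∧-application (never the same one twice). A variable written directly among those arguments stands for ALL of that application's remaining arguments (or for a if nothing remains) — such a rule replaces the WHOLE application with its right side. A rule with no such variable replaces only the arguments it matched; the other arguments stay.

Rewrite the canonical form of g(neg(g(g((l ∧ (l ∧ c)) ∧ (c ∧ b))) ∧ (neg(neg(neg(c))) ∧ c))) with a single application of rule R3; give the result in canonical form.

Answer: g(neg(g(g(b ∧ c ∧ c ∧ l))))

Derivation:
Canonical form:  g(neg(g(g(b ∧ c ∧ c ∧ l ∧ l))))
Match R3:  consume l;  z := b ∧ c ∧ c ∧ l
The variable takes the whole remainder — replace the entire application.
Giving:  g(neg(g(g(b ∧ c ∧ c ∧ l))))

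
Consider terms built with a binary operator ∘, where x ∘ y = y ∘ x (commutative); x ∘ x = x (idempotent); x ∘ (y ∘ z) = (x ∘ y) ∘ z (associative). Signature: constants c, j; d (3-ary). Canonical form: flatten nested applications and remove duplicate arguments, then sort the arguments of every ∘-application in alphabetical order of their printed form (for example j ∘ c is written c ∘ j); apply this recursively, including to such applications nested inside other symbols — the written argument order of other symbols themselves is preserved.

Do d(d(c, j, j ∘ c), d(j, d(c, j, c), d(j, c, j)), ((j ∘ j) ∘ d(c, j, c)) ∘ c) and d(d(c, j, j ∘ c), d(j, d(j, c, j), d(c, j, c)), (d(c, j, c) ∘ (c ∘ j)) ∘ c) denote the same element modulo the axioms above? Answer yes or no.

Answer: no — d(d(c, j, c ∘ j), d(j, d(c, j, c), d(j, c, j)), c ∘ d(c, j, c) ∘ j) vs d(d(c, j, c ∘ j), d(j, d(j, c, j), d(c, j, c)), c ∘ d(c, j, c) ∘ j)

Derivation:
Left:  d(d(c, j, j ∘ c), d(j, d(c, j, c), d(j, c, j)), ((j ∘ j) ∘ d(c, j, c)) ∘ c)
  Descend into:  ((j ∘ j) ∘ d(c, j, c)) ∘ c
  Merge nested applications:  j ∘ j ∘ d(c, j, c) ∘ c
  Idempotence:  drop duplicate j
  Order the arguments:  c ∘ d(c, j, c) ∘ j
  Rebuild:  d(d(c, j, c ∘ j), d(j, d(c, j, c), d(j, c, j)), c ∘ d(c, j, c) ∘ j)
Right:  d(d(c, j, j ∘ c), d(j, d(j, c, j), d(c, j, c)), (d(c, j, c) ∘ (c ∘ j)) ∘ c)
  Work inside:  (d(c, j, c) ∘ (c ∘ j)) ∘ c
  Flatten:  d(c, j, c) ∘ c ∘ j ∘ c
  Drop duplicates:  drop duplicate c
  Sort:  c ∘ d(c, j, c) ∘ j
  Put back:  d(d(c, j, c ∘ j), d(j, d(j, c, j), d(c, j, c)), c ∘ d(c, j, c) ∘ j)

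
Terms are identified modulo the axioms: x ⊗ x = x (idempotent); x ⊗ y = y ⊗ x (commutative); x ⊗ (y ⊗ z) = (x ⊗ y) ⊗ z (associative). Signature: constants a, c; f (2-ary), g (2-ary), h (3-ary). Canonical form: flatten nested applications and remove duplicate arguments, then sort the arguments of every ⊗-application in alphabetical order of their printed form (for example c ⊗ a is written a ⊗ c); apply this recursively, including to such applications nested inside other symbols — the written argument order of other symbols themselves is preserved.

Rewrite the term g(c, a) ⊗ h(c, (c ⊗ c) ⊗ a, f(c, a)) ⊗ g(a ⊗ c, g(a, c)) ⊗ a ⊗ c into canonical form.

Answer: a ⊗ c ⊗ g(a ⊗ c, g(a, c)) ⊗ g(c, a) ⊗ h(c, a ⊗ c, f(c, a))

Derivation:
Canonicalize subterm:  h(c, (c ⊗ c) ⊗ a, f(c, a))  →  h(c, a ⊗ c, f(c, a))
Sort:  a ⊗ c ⊗ g(a ⊗ c, g(a, c)) ⊗ g(c, a) ⊗ h(c, a ⊗ c, f(c, a))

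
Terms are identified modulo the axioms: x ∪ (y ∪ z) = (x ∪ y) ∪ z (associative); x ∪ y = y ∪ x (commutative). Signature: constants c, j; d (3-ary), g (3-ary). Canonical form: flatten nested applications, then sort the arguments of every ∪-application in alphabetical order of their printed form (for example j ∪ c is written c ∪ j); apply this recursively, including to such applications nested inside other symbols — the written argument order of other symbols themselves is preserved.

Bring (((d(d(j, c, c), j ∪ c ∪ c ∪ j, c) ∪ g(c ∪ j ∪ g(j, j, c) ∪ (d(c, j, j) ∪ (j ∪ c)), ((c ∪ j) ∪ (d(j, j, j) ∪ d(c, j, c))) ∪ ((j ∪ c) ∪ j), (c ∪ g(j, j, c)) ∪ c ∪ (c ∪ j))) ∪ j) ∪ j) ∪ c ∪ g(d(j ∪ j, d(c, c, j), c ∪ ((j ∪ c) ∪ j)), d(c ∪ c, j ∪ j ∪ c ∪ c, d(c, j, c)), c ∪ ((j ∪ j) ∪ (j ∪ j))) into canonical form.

Answer: c ∪ d(d(j, c, c), c ∪ c ∪ j ∪ j, c) ∪ g(c ∪ c ∪ d(c, j, j) ∪ g(j, j, c) ∪ j ∪ j, c ∪ c ∪ d(c, j, c) ∪ d(j, j, j) ∪ j ∪ j ∪ j, c ∪ c ∪ c ∪ g(j, j, c) ∪ j) ∪ g(d(j ∪ j, d(c, c, j), c ∪ c ∪ j ∪ j), d(c ∪ c, c ∪ c ∪ j ∪ j, d(c, j, c)), c ∪ j ∪ j ∪ j ∪ j) ∪ j ∪ j

Derivation:
Flatten:  d(d(j, c, c), j ∪ c ∪ c ∪ j, c) ∪ g(c ∪ j ∪ g(j, j, c) ∪ (d(c, j, j) ∪ (j ∪ c)), ((c ∪ j) ∪ (d(j, j, j) ∪ d(c, j, c))) ∪ ((j ∪ c) ∪ j), (c ∪ g(j, j, c)) ∪ c ∪ (c ∪ j)) ∪ j ∪ j ∪ c ∪ g(d(j ∪ j, d(c, c, j), c ∪ ((j ∪ c) ∪ j)), d(c ∪ c, j ∪ j ∪ c ∪ c, d(c, j, c)), c ∪ ((j ∪ j) ∪ (j ∪ j)))
Canonicalize subterm:  d(d(j, c, c), j ∪ c ∪ c ∪ j, c)  →  d(d(j, c, c), c ∪ c ∪ j ∪ j, c)
Canonicalize subterm:  g(c ∪ j ∪ g(j, j, c) ∪ (d(c, j, j) ∪ (j ∪ c)), ((c ∪ j) ∪ (d(j, j, j) ∪ d(c, j, c))) ∪ ((j ∪ c) ∪ j), (c ∪ g(j, j, c)) ∪ c ∪ (c ∪ j))  →  g(c ∪ c ∪ d(c, j, j) ∪ g(j, j, c) ∪ j ∪ j, c ∪ c ∪ d(c, j, c) ∪ d(j, j, j) ∪ j ∪ j ∪ j, c ∪ c ∪ c ∪ g(j, j, c) ∪ j)
Simplify inside:  g(d(j ∪ j, d(c, c, j), c ∪ ((j ∪ c) ∪ j)), d(c ∪ c, j ∪ j ∪ c ∪ c, d(c, j, c)), c ∪ ((j ∪ j) ∪ (j ∪ j)))  →  g(d(j ∪ j, d(c, c, j), c ∪ c ∪ j ∪ j), d(c ∪ c, c ∪ c ∪ j ∪ j, d(c, j, c)), c ∪ j ∪ j ∪ j ∪ j)
Sort arguments:  c ∪ d(d(j, c, c), c ∪ c ∪ j ∪ j, c) ∪ g(c ∪ c ∪ d(c, j, j) ∪ g(j, j, c) ∪ j ∪ j, c ∪ c ∪ d(c, j, c) ∪ d(j, j, j) ∪ j ∪ j ∪ j, c ∪ c ∪ c ∪ g(j, j, c) ∪ j) ∪ g(d(j ∪ j, d(c, c, j), c ∪ c ∪ j ∪ j), d(c ∪ c, c ∪ c ∪ j ∪ j, d(c, j, c)), c ∪ j ∪ j ∪ j ∪ j) ∪ j ∪ j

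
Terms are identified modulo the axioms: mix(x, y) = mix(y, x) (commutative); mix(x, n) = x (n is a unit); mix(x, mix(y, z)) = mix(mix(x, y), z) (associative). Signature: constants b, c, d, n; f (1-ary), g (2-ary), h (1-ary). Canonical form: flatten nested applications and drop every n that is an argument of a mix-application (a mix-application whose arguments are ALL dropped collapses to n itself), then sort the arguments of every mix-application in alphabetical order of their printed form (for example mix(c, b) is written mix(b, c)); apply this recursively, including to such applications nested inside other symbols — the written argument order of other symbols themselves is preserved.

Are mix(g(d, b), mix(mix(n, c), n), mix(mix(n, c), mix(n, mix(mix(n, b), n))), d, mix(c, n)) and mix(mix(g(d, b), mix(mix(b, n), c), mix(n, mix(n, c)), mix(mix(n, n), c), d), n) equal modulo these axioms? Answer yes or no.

Left:  mix(g(d, b), mix(mix(n, c), n), mix(mix(n, c), mix(n, mix(mix(n, b), n))), d, mix(c, n))
  Un-nest:  mix(g(d, b), n, c, n, n, c, n, n, b, n, d, c, n)
  Unit:  drop n (×7)
  Order the arguments:  mix(b, c, c, c, d, g(d, b))
Right:  mix(mix(g(d, b), mix(mix(b, n), c), mix(n, mix(n, c)), mix(mix(n, n), c), d), n)
  Merge nested applications:  mix(g(d, b), b, n, c, n, n, c, n, n, c, d, n)
  Unit:  drop n (×6)
  Order the arguments:  mix(b, c, c, c, d, g(d, b))

Answer: yes — both canonical forms are mix(b, c, c, c, d, g(d, b))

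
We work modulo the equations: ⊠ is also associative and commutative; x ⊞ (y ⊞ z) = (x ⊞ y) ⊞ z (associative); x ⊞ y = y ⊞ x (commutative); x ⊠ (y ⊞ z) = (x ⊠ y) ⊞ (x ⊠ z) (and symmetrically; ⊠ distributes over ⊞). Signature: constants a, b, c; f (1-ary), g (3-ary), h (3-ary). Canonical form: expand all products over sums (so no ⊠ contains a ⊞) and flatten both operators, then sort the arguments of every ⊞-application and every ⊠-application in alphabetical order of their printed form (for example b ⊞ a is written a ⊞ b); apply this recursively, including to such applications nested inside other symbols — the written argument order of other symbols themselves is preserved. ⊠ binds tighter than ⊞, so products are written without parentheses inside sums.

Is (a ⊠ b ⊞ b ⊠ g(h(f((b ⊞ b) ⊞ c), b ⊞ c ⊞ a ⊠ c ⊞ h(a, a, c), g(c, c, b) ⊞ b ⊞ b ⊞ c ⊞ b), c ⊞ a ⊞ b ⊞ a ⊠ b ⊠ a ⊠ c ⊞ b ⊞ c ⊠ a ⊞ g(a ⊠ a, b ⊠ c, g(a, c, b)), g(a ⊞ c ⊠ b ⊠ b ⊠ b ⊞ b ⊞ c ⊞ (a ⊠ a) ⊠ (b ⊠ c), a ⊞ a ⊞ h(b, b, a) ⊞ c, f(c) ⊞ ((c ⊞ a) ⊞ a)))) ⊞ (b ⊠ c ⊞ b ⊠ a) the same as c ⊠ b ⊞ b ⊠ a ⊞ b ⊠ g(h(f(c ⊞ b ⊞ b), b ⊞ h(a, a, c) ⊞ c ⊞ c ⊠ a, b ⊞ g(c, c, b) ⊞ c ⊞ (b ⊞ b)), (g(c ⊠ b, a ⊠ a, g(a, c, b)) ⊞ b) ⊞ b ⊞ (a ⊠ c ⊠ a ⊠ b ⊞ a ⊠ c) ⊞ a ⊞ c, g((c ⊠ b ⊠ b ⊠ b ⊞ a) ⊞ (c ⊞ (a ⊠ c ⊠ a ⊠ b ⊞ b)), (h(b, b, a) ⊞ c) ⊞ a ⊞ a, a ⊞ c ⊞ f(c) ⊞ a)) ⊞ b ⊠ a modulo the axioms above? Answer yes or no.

Left:  (a ⊠ b ⊞ b ⊠ g(h(f((b ⊞ b) ⊞ c), b ⊞ c ⊞ a ⊠ c ⊞ h(a, a, c), g(c, c, b) ⊞ b ⊞ b ⊞ c ⊞ b), c ⊞ a ⊞ b ⊞ a ⊠ b ⊠ a ⊠ c ⊞ b ⊞ c ⊠ a ⊞ g(a ⊠ a, b ⊠ c, g(a, c, b)), g(a ⊞ c ⊠ b ⊠ b ⊠ b ⊞ b ⊞ c ⊞ (a ⊠ a) ⊠ (b ⊠ c), a ⊞ a ⊞ h(b, b, a) ⊞ c, f(c) ⊞ ((c ⊞ a) ⊞ a)))) ⊞ (b ⊠ c ⊞ b ⊠ a)
  Un-nest:  a ⊠ b ⊞ b ⊠ g(h(f(b ⊞ b ⊞ c), a ⊠ c ⊞ b ⊞ c ⊞ h(a, a, c), b ⊞ b ⊞ b ⊞ c ⊞ g(c, c, b)), a ⊞ a ⊠ a ⊠ b ⊠ c ⊞ a ⊠ c ⊞ b ⊞ b ⊞ c ⊞ g(a ⊠ a, b ⊠ c, g(a, c, b)), g(a ⊞ a ⊠ a ⊠ b ⊠ c ⊞ b ⊞ b ⊠ b ⊠ b ⊠ c ⊞ c, a ⊞ a ⊞ c ⊞ h(b, b, a), a ⊞ a ⊞ c ⊞ f(c))) ⊞ b ⊠ c ⊞ a ⊠ b
  Sort:  a ⊠ b ⊞ a ⊠ b ⊞ b ⊠ c ⊞ b ⊠ g(h(f(b ⊞ b ⊞ c), a ⊠ c ⊞ b ⊞ c ⊞ h(a, a, c), b ⊞ b ⊞ b ⊞ c ⊞ g(c, c, b)), a ⊞ a ⊠ a ⊠ b ⊠ c ⊞ a ⊠ c ⊞ b ⊞ b ⊞ c ⊞ g(a ⊠ a, b ⊠ c, g(a, c, b)), g(a ⊞ a ⊠ a ⊠ b ⊠ c ⊞ b ⊞ b ⊠ b ⊠ b ⊠ c ⊞ c, a ⊞ a ⊞ c ⊞ h(b, b, a), a ⊞ a ⊞ c ⊞ f(c)))
Right:  c ⊠ b ⊞ b ⊠ a ⊞ b ⊠ g(h(f(c ⊞ b ⊞ b), b ⊞ h(a, a, c) ⊞ c ⊞ c ⊠ a, b ⊞ g(c, c, b) ⊞ c ⊞ (b ⊞ b)), (g(c ⊠ b, a ⊠ a, g(a, c, b)) ⊞ b) ⊞ b ⊞ (a ⊠ c ⊠ a ⊠ b ⊞ a ⊠ c) ⊞ a ⊞ c, g((c ⊠ b ⊠ b ⊠ b ⊞ a) ⊞ (c ⊞ (a ⊠ c ⊠ a ⊠ b ⊞ b)), (h(b, b, a) ⊞ c) ⊞ a ⊞ a, a ⊞ c ⊞ f(c) ⊞ a)) ⊞ b ⊠ a
  Merge nested applications:  b ⊠ c ⊞ a ⊠ b ⊞ b ⊠ g(h(f(b ⊞ b ⊞ c), a ⊠ c ⊞ b ⊞ c ⊞ h(a, a, c), b ⊞ b ⊞ b ⊞ c ⊞ g(c, c, b)), a ⊞ a ⊠ a ⊠ b ⊠ c ⊞ a ⊠ c ⊞ b ⊞ b ⊞ c ⊞ g(b ⊠ c, a ⊠ a, g(a, c, b)), g(a ⊞ a ⊠ a ⊠ b ⊠ c ⊞ b ⊞ b ⊠ b ⊠ b ⊠ c ⊞ c, a ⊞ a ⊞ c ⊞ h(b, b, a), a ⊞ a ⊞ c ⊞ f(c))) ⊞ a ⊠ b
  Order the arguments:  a ⊠ b ⊞ a ⊠ b ⊞ b ⊠ c ⊞ b ⊠ g(h(f(b ⊞ b ⊞ c), a ⊠ c ⊞ b ⊞ c ⊞ h(a, a, c), b ⊞ b ⊞ b ⊞ c ⊞ g(c, c, b)), a ⊞ a ⊠ a ⊠ b ⊠ c ⊞ a ⊠ c ⊞ b ⊞ b ⊞ c ⊞ g(b ⊠ c, a ⊠ a, g(a, c, b)), g(a ⊞ a ⊠ a ⊠ b ⊠ c ⊞ b ⊞ b ⊠ b ⊠ b ⊠ c ⊞ c, a ⊞ a ⊞ c ⊞ h(b, b, a), a ⊞ a ⊞ c ⊞ f(c)))

Answer: no — a ⊠ b ⊞ a ⊠ b ⊞ b ⊠ c ⊞ b ⊠ g(h(f(b ⊞ b ⊞ c), a ⊠ c ⊞ b ⊞ c ⊞ h(a, a, c), b ⊞ b ⊞ b ⊞ c ⊞ g(c, c, b)), a ⊞ a ⊠ a ⊠ b ⊠ c ⊞ a ⊠ c ⊞ b ⊞ b ⊞ c ⊞ g(a ⊠ a, b ⊠ c, g(a, c, b)), g(a ⊞ a ⊠ a ⊠ b ⊠ c ⊞ b ⊞ b ⊠ b ⊠ b ⊠ c ⊞ c, a ⊞ a ⊞ c ⊞ h(b, b, a), a ⊞ a ⊞ c ⊞ f(c))) vs a ⊠ b ⊞ a ⊠ b ⊞ b ⊠ c ⊞ b ⊠ g(h(f(b ⊞ b ⊞ c), a ⊠ c ⊞ b ⊞ c ⊞ h(a, a, c), b ⊞ b ⊞ b ⊞ c ⊞ g(c, c, b)), a ⊞ a ⊠ a ⊠ b ⊠ c ⊞ a ⊠ c ⊞ b ⊞ b ⊞ c ⊞ g(b ⊠ c, a ⊠ a, g(a, c, b)), g(a ⊞ a ⊠ a ⊠ b ⊠ c ⊞ b ⊞ b ⊠ b ⊠ b ⊠ c ⊞ c, a ⊞ a ⊞ c ⊞ h(b, b, a), a ⊞ a ⊞ c ⊞ f(c)))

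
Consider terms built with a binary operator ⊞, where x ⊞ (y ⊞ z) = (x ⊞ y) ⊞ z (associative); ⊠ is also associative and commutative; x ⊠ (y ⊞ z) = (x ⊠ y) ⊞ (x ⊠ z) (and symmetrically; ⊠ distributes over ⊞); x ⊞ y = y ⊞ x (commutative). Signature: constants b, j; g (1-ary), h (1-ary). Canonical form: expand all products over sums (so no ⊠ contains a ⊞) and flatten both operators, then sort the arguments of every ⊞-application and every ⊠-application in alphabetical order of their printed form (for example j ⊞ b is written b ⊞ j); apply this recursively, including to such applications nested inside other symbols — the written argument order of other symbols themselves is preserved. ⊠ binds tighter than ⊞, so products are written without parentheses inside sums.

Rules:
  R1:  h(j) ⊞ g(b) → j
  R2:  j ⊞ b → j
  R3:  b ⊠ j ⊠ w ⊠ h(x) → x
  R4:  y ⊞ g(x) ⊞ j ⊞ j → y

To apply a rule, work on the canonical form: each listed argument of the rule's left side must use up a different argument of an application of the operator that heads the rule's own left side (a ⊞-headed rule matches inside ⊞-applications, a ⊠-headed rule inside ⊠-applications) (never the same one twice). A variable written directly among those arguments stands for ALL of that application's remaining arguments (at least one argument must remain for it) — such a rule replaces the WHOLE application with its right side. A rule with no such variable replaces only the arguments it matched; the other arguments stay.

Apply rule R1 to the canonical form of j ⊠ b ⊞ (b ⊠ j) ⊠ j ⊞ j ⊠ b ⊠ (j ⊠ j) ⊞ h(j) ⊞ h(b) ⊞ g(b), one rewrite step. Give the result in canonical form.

Answer: b ⊠ j ⊞ b ⊠ j ⊠ j ⊞ b ⊠ j ⊠ j ⊠ j ⊞ h(b) ⊞ j

Derivation:
Canonical form:  b ⊠ j ⊞ b ⊠ j ⊠ j ⊞ b ⊠ j ⊠ j ⊠ j ⊞ g(b) ⊞ h(b) ⊞ h(j)
Match R1:  consume g(b), h(j)
New term:  b ⊠ j ⊞ b ⊠ j ⊠ j ⊞ b ⊠ j ⊠ j ⊠ j ⊞ h(b) ⊞ j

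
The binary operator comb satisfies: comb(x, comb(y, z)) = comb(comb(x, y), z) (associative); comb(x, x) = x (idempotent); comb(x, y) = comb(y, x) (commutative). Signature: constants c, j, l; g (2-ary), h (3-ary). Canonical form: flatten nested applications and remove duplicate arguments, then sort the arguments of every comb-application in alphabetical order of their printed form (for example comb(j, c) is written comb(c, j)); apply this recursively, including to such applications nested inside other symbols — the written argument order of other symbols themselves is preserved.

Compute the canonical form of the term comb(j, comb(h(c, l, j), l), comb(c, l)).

Flatten:  comb(j, h(c, l, j), l, c, l)
Idempotence:  drop duplicate l
Order the arguments:  comb(c, h(c, l, j), j, l)

Answer: comb(c, h(c, l, j), j, l)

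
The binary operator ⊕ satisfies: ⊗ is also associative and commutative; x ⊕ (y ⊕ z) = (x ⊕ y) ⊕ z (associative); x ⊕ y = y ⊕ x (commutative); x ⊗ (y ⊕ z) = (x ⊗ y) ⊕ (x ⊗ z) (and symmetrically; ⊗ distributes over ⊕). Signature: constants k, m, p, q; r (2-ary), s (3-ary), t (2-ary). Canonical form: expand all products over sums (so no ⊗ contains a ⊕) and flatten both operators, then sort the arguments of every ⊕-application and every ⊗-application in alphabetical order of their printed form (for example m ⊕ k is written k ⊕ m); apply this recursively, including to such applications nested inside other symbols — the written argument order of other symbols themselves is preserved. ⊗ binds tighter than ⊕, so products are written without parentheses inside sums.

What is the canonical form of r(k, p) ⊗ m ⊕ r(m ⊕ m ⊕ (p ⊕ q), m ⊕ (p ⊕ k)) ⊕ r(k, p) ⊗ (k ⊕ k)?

Answer: k ⊗ r(k, p) ⊕ k ⊗ r(k, p) ⊕ m ⊗ r(k, p) ⊕ r(m ⊕ m ⊕ p ⊕ q, k ⊕ m ⊕ p)

Derivation:
Expand:  m ⊗ r(k, p) ⊕ r(m ⊕ m ⊕ p ⊕ q, k ⊕ m ⊕ p) ⊕ k ⊗ r(k, p) ⊕ k ⊗ r(k, p)
Order the arguments:  k ⊗ r(k, p) ⊕ k ⊗ r(k, p) ⊕ m ⊗ r(k, p) ⊕ r(m ⊕ m ⊕ p ⊕ q, k ⊕ m ⊕ p)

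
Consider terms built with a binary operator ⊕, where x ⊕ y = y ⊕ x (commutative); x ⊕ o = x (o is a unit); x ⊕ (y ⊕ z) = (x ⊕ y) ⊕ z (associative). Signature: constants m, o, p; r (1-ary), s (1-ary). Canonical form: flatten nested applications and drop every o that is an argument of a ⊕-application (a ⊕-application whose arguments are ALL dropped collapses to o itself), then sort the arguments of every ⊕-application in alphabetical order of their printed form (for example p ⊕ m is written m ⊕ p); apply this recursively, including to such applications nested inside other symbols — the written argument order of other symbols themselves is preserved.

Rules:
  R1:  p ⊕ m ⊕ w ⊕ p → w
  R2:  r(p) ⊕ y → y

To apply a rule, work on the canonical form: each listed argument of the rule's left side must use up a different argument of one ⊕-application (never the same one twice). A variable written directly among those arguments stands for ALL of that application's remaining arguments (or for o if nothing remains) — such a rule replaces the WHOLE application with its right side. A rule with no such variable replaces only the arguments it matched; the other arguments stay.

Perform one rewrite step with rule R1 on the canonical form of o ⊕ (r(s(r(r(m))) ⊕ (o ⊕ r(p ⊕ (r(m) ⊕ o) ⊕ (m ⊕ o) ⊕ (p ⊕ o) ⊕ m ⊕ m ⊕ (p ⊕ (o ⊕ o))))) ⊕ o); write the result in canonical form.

Canonical form:  r(r(m ⊕ m ⊕ m ⊕ p ⊕ p ⊕ p ⊕ r(m)) ⊕ s(r(r(m))))
Apply R1:  consuming m, p, p;  w := m ⊕ m ⊕ p ⊕ r(m)
The variable takes the whole remainder — replace the entire application.
Giving:  r(r(m ⊕ m ⊕ p ⊕ r(m)) ⊕ s(r(r(m))))

Answer: r(r(m ⊕ m ⊕ p ⊕ r(m)) ⊕ s(r(r(m))))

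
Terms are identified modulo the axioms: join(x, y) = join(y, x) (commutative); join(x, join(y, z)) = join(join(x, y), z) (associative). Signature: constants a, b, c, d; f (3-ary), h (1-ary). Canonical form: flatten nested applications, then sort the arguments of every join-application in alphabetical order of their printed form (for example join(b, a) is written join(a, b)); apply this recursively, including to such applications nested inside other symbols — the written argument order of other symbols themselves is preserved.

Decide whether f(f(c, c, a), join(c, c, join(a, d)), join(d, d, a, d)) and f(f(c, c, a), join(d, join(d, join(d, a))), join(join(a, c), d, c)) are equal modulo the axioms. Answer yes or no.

Answer: no — f(f(c, c, a), join(a, c, c, d), join(a, d, d, d)) vs f(f(c, c, a), join(a, d, d, d), join(a, c, c, d))

Derivation:
Left:  f(f(c, c, a), join(c, c, join(a, d)), join(d, d, a, d))
  Work inside:  join(c, c, join(a, d))
  Merge nested applications:  join(c, c, a, d)
  Sort arguments:  join(a, c, c, d)
  Put back:  f(f(c, c, a), join(a, c, c, d), join(a, d, d, d))
Right:  f(f(c, c, a), join(d, join(d, join(d, a))), join(join(a, c), d, c))
  Focus inside:  join(d, join(d, join(d, a)))
  Un-nest:  join(d, d, d, a)
  Sort arguments:  join(a, d, d, d)
  Put back:  f(f(c, c, a), join(a, d, d, d), join(a, c, c, d))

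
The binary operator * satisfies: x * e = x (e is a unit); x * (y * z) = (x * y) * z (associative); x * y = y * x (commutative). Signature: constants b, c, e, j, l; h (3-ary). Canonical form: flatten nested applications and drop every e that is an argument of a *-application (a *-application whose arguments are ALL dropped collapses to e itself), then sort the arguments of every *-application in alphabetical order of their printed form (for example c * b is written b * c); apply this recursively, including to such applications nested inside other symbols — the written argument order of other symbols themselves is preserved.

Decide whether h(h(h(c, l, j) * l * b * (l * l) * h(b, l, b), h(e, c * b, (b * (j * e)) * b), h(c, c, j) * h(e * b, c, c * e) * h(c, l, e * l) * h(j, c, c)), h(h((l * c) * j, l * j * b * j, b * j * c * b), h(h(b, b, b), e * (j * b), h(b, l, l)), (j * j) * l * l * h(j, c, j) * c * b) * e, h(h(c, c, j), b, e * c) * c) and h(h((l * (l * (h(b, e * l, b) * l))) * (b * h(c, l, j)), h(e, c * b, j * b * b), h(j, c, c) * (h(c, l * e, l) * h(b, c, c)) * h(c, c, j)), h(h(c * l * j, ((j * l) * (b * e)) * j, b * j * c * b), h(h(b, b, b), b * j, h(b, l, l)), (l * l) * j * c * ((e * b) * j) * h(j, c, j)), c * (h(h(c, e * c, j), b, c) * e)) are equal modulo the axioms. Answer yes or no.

Left:  h(h(h(c, l, j) * l * b * (l * l) * h(b, l, b), h(e, c * b, (b * (j * e)) * b), h(c, c, j) * h(e * b, c, c * e) * h(c, l, e * l) * h(j, c, c)), h(h((l * c) * j, l * j * b * j, b * j * c * b), h(h(b, b, b), e * (j * b), h(b, l, l)), (j * j) * l * l * h(j, c, j) * c * b) * e, h(h(c, c, j), b, e * c) * c)
  Focus inside:  h(h((l * c) * j, l * j * b * j, b * j * c * b), h(h(b, b, b), e * (j * b), h(b, l, l)), (j * j) * l * l * h(j, c, j) * c * b) * e
  Simplify inside:  h(h((l * c) * j, l * j * b * j, b * j * c * b), h(h(b, b, b), e * (j * b), h(b, l, l)), (j * j) * l * l * h(j, c, j) * c * b)  →  h(h(c * j * l, b * j * j * l, b * b * c * j), h(h(b, b, b), b * j, h(b, l, l)), b * c * h(j, c, j) * j * j * l * l)
  Unit:  drop e
  Order the arguments:  h(h(c * j * l, b * j * j * l, b * b * c * j), h(h(b, b, b), b * j, h(b, l, l)), b * c * h(j, c, j) * j * j * l * l)
  Put back:  h(h(b * h(b, l, b) * h(c, l, j) * l * l * l, h(e, b * c, b * b * j), h(b, c, c) * h(c, c, j) * h(c, l, l) * h(j, c, c)), h(h(c * j * l, b * j * j * l, b * b * c * j), h(h(b, b, b), b * j, h(b, l, l)), b * c * h(j, c, j) * j * j * l * l), c * h(h(c, c, j), b, c))
Right:  h(h((l * (l * (h(b, e * l, b) * l))) * (b * h(c, l, j)), h(e, c * b, j * b * b), h(j, c, c) * (h(c, l * e, l) * h(b, c, c)) * h(c, c, j)), h(h(c * l * j, ((j * l) * (b * e)) * j, b * j * c * b), h(h(b, b, b), b * j, h(b, l, l)), (l * l) * j * c * ((e * b) * j) * h(j, c, j)), c * (h(h(c, e * c, j), b, c) * e))
  Descend into:  h(j, c, c) * (h(c, l * e, l) * h(b, c, c)) * h(c, c, j)
  Flatten:  h(j, c, c) * h(c, l * e, l) * h(b, c, c) * h(c, c, j)
  Inside:  h(c, l * e, l)  →  h(c, l, l)
  Sort:  h(b, c, c) * h(c, c, j) * h(c, l, l) * h(j, c, c)
  Rebuild:  h(h(b * h(b, l, b) * h(c, l, j) * l * l * l, h(e, b * c, b * b * j), h(b, c, c) * h(c, c, j) * h(c, l, l) * h(j, c, c)), h(h(c * j * l, b * j * j * l, b * b * c * j), h(h(b, b, b), b * j, h(b, l, l)), b * c * h(j, c, j) * j * j * l * l), c * h(h(c, c, j), b, c))

Answer: yes — both canonical forms are h(h(b * h(b, l, b) * h(c, l, j) * l * l * l, h(e, b * c, b * b * j), h(b, c, c) * h(c, c, j) * h(c, l, l) * h(j, c, c)), h(h(c * j * l, b * j * j * l, b * b * c * j), h(h(b, b, b), b * j, h(b, l, l)), b * c * h(j, c, j) * j * j * l * l), c * h(h(c, c, j), b, c))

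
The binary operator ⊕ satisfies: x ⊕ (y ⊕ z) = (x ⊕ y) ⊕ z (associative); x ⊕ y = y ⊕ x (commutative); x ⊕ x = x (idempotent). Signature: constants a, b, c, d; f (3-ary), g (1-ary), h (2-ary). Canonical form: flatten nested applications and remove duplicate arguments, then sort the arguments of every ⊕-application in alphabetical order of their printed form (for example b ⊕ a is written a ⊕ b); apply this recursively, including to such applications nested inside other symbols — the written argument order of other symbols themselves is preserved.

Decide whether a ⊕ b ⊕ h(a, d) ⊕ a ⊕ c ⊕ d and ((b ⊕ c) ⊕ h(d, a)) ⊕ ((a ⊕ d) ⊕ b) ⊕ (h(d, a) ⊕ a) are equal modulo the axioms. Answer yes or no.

Left:  a ⊕ b ⊕ h(a, d) ⊕ a ⊕ c ⊕ d
  Idempotence:  drop duplicate a
  Order the arguments:  a ⊕ b ⊕ c ⊕ d ⊕ h(a, d)
Right:  ((b ⊕ c) ⊕ h(d, a)) ⊕ ((a ⊕ d) ⊕ b) ⊕ (h(d, a) ⊕ a)
  Un-nest:  b ⊕ c ⊕ h(d, a) ⊕ a ⊕ d ⊕ b ⊕ h(d, a) ⊕ a
  Idempotence:  drop duplicate b, h(d, a), a
  Sort arguments:  a ⊕ b ⊕ c ⊕ d ⊕ h(d, a)

Answer: no — a ⊕ b ⊕ c ⊕ d ⊕ h(a, d) vs a ⊕ b ⊕ c ⊕ d ⊕ h(d, a)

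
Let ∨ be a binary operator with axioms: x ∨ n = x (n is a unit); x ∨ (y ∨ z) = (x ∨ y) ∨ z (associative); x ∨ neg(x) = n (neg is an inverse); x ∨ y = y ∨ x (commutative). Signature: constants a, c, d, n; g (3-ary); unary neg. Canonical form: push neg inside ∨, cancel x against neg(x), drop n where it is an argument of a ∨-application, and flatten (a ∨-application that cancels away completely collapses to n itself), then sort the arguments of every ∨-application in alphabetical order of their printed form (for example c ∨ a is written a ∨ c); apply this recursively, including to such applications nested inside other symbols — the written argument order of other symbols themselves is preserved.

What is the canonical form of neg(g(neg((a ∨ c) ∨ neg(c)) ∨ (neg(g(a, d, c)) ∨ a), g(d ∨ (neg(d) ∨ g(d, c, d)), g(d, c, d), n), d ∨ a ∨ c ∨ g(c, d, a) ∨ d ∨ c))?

Push neg inside:  distribute neg over ∨ and collapse double neg
Combine occurrences:  neg(g(neg(g(a, d, c)), g(g(d, c, d), g(d, c, d), n), a ∨ c ∨ c ∨ d ∨ d ∨ g(c, d, a)))

Answer: neg(g(neg(g(a, d, c)), g(g(d, c, d), g(d, c, d), n), a ∨ c ∨ c ∨ d ∨ d ∨ g(c, d, a)))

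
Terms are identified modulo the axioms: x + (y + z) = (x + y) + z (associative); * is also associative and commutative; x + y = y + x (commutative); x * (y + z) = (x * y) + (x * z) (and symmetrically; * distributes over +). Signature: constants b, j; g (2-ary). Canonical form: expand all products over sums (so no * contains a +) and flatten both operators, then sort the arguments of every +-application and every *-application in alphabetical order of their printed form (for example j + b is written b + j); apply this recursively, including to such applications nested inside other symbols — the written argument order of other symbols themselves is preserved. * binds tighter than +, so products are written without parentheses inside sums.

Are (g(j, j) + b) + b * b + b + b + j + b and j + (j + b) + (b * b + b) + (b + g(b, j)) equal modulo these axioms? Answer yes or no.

Answer: no — b + b + b + b + b * b + g(j, j) + j vs b + b + b + b * b + g(b, j) + j + j

Derivation:
Left:  (g(j, j) + b) + b * b + b + b + j + b
  Merge nested applications:  g(j, j) + b + b * b + b + b + j + b
  Order the arguments:  b + b + b + b + b * b + g(j, j) + j
Right:  j + (j + b) + (b * b + b) + (b + g(b, j))
  Un-nest:  j + j + b + b * b + b + b + g(b, j)
  Sort arguments:  b + b + b + b * b + g(b, j) + j + j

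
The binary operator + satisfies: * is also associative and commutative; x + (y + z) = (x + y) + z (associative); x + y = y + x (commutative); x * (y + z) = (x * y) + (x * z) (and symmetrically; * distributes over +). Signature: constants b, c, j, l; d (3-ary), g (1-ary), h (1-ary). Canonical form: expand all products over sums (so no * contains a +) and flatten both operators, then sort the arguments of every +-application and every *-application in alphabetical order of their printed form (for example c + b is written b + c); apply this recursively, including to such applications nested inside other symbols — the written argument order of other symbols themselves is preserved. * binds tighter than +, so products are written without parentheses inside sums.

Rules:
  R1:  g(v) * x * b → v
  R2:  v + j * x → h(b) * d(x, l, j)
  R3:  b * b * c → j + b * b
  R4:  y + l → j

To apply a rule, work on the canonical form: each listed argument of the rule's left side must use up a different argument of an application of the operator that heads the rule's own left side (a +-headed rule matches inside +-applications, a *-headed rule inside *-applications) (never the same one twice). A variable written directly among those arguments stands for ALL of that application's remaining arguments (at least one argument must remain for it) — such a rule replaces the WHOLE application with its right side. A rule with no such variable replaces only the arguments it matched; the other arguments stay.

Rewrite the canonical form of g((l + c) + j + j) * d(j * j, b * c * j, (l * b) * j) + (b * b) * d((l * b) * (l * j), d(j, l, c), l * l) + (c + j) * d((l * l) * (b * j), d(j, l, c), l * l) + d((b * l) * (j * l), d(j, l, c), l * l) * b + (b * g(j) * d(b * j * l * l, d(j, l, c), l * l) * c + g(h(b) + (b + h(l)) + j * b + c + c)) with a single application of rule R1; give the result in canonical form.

Canonical form:  b * b * d(b * j * l * l, d(j, l, c), l * l) + b * c * d(b * j * l * l, d(j, l, c), l * l) * g(j) + b * d(b * j * l * l, d(j, l, c), l * l) + c * d(b * j * l * l, d(j, l, c), l * l) + d(b * j * l * l, d(j, l, c), l * l) * j + d(j * j, b * c * j, b * j * l) * g(c + j + j + l) + g(b + b * j + c + c + h(b) + h(l))
Apply R1:  consuming b, g(j);  v := j, x := c * d(b * j * l * l, d(j, l, c), l * l)
The variable takes the whole remainder — replace the entire application.
New term:  b * b * d(b * j * l * l, d(j, l, c), l * l) + b * d(b * j * l * l, d(j, l, c), l * l) + c * d(b * j * l * l, d(j, l, c), l * l) + d(b * j * l * l, d(j, l, c), l * l) * j + d(j * j, b * c * j, b * j * l) * g(c + j + j + l) + g(b + b * j + c + c + h(b) + h(l)) + j

Answer: b * b * d(b * j * l * l, d(j, l, c), l * l) + b * d(b * j * l * l, d(j, l, c), l * l) + c * d(b * j * l * l, d(j, l, c), l * l) + d(b * j * l * l, d(j, l, c), l * l) * j + d(j * j, b * c * j, b * j * l) * g(c + j + j + l) + g(b + b * j + c + c + h(b) + h(l)) + j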